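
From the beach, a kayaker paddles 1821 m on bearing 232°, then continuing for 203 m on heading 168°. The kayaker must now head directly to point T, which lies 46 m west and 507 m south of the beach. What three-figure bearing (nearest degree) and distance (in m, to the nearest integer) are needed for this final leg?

059°, 1573 m

Leg 1 (232°, 1821 m): east 1821 sin 232° = -1434.97, north 1821 cos 232° = -1121.12
Leg 2 (168°, 203 m): east 203 sin 168° = 42.21, north 203 cos 168° = -198.56
Current position: (-1392.76, -1319.68). Target: (-46, -507). Remaining: Δeast = 1346.76, Δnorth = 812.68.
Bearing = atan2(1346.76, 812.68) mod 360° = 58.89°; distance = √((1346.76)² + (812.68)²) = 1572.966 m.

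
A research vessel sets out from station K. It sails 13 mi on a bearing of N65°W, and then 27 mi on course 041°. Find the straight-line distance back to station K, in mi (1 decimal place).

Leg 1 (N65°W, 13 mi): east 13 sin 295° = -11.78, north 13 cos 295° = 5.49
Leg 2 (041°, 27 mi): east 27 sin 41° = 17.71, north 27 cos 41° = 20.38
Net: 5.93 east, 25.87 north. Distance = √((5.93)² + (25.87)²) = 26.542 mi.

26.5 mi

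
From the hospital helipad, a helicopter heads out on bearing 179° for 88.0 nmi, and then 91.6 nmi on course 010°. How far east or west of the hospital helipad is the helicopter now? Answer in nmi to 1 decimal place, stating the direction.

17.4 nmi east

Leg 1 (179°, 88.0 nmi): east 88.0 sin 179° = 1.54, north 88.0 cos 179° = -87.99
Leg 2 (010°, 91.6 nmi): east 91.6 sin 10° = 15.91, north 91.6 cos 10° = 90.21
Net east component: 17.44 nmi.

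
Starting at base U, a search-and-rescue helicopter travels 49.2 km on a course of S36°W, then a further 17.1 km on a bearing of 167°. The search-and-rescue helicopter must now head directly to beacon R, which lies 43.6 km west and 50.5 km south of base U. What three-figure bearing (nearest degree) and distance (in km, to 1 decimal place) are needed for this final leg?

288°, 19.5 km

Leg 1 (S36°W, 49.2 km): east 49.2 sin 216° = -28.92, north 49.2 cos 216° = -39.80
Leg 2 (167°, 17.1 km): east 17.1 sin 167° = 3.85, north 17.1 cos 167° = -16.66
Current position: (-25.07, -56.47). Target: (-43.6, -50.5). Remaining: Δeast = -18.53, Δnorth = 5.97.
Bearing = atan2(-18.53, 5.97) mod 360° = 287.85°; distance = √((-18.53)² + (5.97)²) = 19.464 km.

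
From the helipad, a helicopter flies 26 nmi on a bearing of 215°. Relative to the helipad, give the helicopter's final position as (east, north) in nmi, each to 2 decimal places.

(-14.91, -21.30)

Leg 1 (215°, 26 nmi): east 26 sin 215° = -14.91, north 26 cos 215° = -21.30
Summing: -14.91 nmi east, -21.30 nmi north → (-14.91, -21.30).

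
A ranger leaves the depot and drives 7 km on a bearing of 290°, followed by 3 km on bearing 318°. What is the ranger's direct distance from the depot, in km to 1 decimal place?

9.8 km

Leg 1 (290°, 7 km): east 7 sin 290° = -6.58, north 7 cos 290° = 2.39
Leg 2 (318°, 3 km): east 3 sin 318° = -2.01, north 3 cos 318° = 2.23
Net: -8.59 east, 4.62 north. Distance = √((-8.59)² + (4.62)²) = 9.751 km.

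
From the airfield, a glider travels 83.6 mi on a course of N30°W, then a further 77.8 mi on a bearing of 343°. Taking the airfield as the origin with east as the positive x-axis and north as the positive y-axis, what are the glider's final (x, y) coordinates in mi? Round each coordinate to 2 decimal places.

(-64.55, 146.80)

Leg 1 (N30°W, 83.6 mi): east 83.6 sin 330° = -41.80, north 83.6 cos 330° = 72.40
Leg 2 (343°, 77.8 mi): east 77.8 sin 343° = -22.75, north 77.8 cos 343° = 74.40
Summing: -64.55 mi east, 146.80 mi north → (-64.55, 146.80).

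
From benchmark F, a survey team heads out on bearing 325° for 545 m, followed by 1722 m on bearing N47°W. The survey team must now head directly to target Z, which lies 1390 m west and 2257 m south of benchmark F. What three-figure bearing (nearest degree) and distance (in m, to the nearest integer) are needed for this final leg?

Leg 1 (325°, 545 m): east 545 sin 325° = -312.60, north 545 cos 325° = 446.44
Leg 2 (N47°W, 1722 m): east 1722 sin 313° = -1259.39, north 1722 cos 313° = 1174.40
Current position: (-1571.99, 1620.84). Target: (-1390, -2257). Remaining: Δeast = 181.99, Δnorth = -3877.84.
Bearing = atan2(181.99, -3877.84) mod 360° = 177.31°; distance = √((181.99)² + (-3877.84)²) = 3882.107 m.

177°, 3882 m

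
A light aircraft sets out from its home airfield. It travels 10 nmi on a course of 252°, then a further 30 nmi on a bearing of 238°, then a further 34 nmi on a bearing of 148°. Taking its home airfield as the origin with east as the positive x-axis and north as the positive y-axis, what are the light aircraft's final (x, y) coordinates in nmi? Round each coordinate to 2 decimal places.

(-16.93, -47.82)

Leg 1 (252°, 10 nmi): east 10 sin 252° = -9.51, north 10 cos 252° = -3.09
Leg 2 (238°, 30 nmi): east 30 sin 238° = -25.44, north 30 cos 238° = -15.90
Leg 3 (148°, 34 nmi): east 34 sin 148° = 18.02, north 34 cos 148° = -28.83
Summing: -16.93 nmi east, -47.82 nmi north → (-16.93, -47.82).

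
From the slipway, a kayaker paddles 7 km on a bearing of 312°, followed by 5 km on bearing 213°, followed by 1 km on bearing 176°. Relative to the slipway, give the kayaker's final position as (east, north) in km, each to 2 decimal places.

Leg 1 (312°, 7 km): east 7 sin 312° = -5.20, north 7 cos 312° = 4.68
Leg 2 (213°, 5 km): east 5 sin 213° = -2.72, north 5 cos 213° = -4.19
Leg 3 (176°, 1 km): east 1 sin 176° = 0.07, north 1 cos 176° = -1.00
Summing: -7.86 km east, -0.51 km north → (-7.86, -0.51).

(-7.86, -0.51)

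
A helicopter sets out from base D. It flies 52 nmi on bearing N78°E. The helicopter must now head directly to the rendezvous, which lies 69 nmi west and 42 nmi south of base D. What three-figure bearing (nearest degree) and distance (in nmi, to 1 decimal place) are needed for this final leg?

246°, 131.0 nmi

Leg 1 (N78°E, 52 nmi): east 52 sin 78° = 50.86, north 52 cos 78° = 10.81
Current position: (50.86, 10.81). Target: (-69, -42). Remaining: Δeast = -119.86, Δnorth = -52.81.
Bearing = atan2(-119.86, -52.81) mod 360° = 246.22°; distance = √((-119.86)² + (-52.81)²) = 130.982 nmi.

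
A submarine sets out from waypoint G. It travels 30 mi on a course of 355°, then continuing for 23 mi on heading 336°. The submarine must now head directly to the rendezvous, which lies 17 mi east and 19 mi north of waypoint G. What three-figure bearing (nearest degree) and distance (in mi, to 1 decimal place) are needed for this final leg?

138°, 43.1 mi

Leg 1 (355°, 30 mi): east 30 sin 355° = -2.61, north 30 cos 355° = 29.89
Leg 2 (336°, 23 mi): east 23 sin 336° = -9.35, north 23 cos 336° = 21.01
Current position: (-11.97, 50.90). Target: (17, 19). Remaining: Δeast = 28.97, Δnorth = -31.90.
Bearing = atan2(28.97, -31.90) mod 360° = 137.75°; distance = √((28.97)² + (-31.90)²) = 43.089 mi.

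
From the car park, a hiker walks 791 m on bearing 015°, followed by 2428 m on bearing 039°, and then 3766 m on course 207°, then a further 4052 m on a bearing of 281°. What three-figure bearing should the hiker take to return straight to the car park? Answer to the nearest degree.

Leg 1 (015°, 791 m): east 791 sin 15° = 204.73, north 791 cos 15° = 764.05
Leg 2 (039°, 2428 m): east 2428 sin 39° = 1527.99, north 2428 cos 39° = 1886.91
Leg 3 (207°, 3766 m): east 3766 sin 207° = -1709.73, north 3766 cos 207° = -3355.53
Leg 4 (281°, 4052 m): east 4052 sin 281° = -3977.55, north 4052 cos 281° = 773.16
Net displacement: -3954.57 east, 68.59 north. Direction back to start is (3954.57, -68.59): bearing = atan2(3954.57, -68.59) mod 360° = 90.99° ≈ 091°.

091°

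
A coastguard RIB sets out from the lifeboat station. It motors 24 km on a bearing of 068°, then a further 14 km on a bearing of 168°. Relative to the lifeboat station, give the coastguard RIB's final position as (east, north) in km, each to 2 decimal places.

Leg 1 (068°, 24 km): east 24 sin 68° = 22.25, north 24 cos 68° = 8.99
Leg 2 (168°, 14 km): east 14 sin 168° = 2.91, north 14 cos 168° = -13.69
Summing: 25.16 km east, -4.70 km north → (25.16, -4.70).

(25.16, -4.70)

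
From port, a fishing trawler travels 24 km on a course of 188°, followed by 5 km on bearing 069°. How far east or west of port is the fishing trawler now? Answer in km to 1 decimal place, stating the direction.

1.3 km east

Leg 1 (188°, 24 km): east 24 sin 188° = -3.34, north 24 cos 188° = -23.77
Leg 2 (069°, 5 km): east 5 sin 69° = 4.67, north 5 cos 69° = 1.79
Net east component: 1.33 km.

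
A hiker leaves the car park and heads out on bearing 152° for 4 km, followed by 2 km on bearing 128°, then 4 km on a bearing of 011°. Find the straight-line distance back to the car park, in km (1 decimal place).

Leg 1 (152°, 4 km): east 4 sin 152° = 1.88, north 4 cos 152° = -3.53
Leg 2 (128°, 2 km): east 2 sin 128° = 1.58, north 2 cos 128° = -1.23
Leg 3 (011°, 4 km): east 4 sin 11° = 0.76, north 4 cos 11° = 3.93
Net: 4.22 east, -0.84 north. Distance = √((4.22)² + (-0.84)²) = 4.299 km.

4.3 km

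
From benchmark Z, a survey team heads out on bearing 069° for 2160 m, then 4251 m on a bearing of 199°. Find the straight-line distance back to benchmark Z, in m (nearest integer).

3306 m

Leg 1 (069°, 2160 m): east 2160 sin 69° = 2016.53, north 2160 cos 69° = 774.07
Leg 2 (199°, 4251 m): east 4251 sin 199° = -1383.99, north 4251 cos 199° = -4019.40
Net: 632.54 east, -3245.32 north. Distance = √((632.54)² + (-3245.32)²) = 3306.394 m.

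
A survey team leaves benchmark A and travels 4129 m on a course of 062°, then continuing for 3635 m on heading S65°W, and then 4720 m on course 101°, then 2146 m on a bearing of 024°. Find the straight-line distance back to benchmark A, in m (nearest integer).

6037 m

Leg 1 (062°, 4129 m): east 4129 sin 62° = 3645.69, north 4129 cos 62° = 1938.45
Leg 2 (S65°W, 3635 m): east 3635 sin 245° = -3294.43, north 3635 cos 245° = -1536.22
Leg 3 (101°, 4720 m): east 4720 sin 101° = 4633.28, north 4720 cos 101° = -900.62
Leg 4 (024°, 2146 m): east 2146 sin 24° = 872.86, north 2146 cos 24° = 1960.47
Net: 5857.40 east, 1462.08 north. Distance = √((5857.40)² + (1462.08)²) = 6037.119 m.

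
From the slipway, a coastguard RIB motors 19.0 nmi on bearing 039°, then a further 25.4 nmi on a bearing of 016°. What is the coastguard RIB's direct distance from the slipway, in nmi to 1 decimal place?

Leg 1 (039°, 19.0 nmi): east 19.0 sin 39° = 11.96, north 19.0 cos 39° = 14.77
Leg 2 (016°, 25.4 nmi): east 25.4 sin 16° = 7.00, north 25.4 cos 16° = 24.42
Net: 18.96 east, 39.18 north. Distance = √((18.96)² + (39.18)²) = 43.527 nmi.

43.5 nmi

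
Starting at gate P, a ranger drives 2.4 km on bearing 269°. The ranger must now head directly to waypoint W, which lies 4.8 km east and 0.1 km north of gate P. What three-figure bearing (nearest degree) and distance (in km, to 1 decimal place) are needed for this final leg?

089°, 7.2 km

Leg 1 (269°, 2.4 km): east 2.4 sin 269° = -2.40, north 2.4 cos 269° = -0.04
Current position: (-2.40, -0.04). Target: (4.8, 0.1). Remaining: Δeast = 7.20, Δnorth = 0.14.
Bearing = atan2(7.20, 0.14) mod 360° = 88.87°; distance = √((7.20)² + (0.14)²) = 7.201 km.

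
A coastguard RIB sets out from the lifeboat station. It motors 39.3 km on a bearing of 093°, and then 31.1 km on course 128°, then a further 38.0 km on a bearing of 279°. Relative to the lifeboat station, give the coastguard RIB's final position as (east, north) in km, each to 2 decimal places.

(26.22, -15.26)

Leg 1 (093°, 39.3 km): east 39.3 sin 93° = 39.25, north 39.3 cos 93° = -2.06
Leg 2 (128°, 31.1 km): east 31.1 sin 128° = 24.51, north 31.1 cos 128° = -19.15
Leg 3 (279°, 38.0 km): east 38.0 sin 279° = -37.53, north 38.0 cos 279° = 5.94
Summing: 26.22 km east, -15.26 km north → (26.22, -15.26).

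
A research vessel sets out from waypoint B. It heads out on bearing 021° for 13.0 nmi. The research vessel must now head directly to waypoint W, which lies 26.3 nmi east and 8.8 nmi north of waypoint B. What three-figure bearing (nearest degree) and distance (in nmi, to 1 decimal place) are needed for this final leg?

Leg 1 (021°, 13.0 nmi): east 13.0 sin 21° = 4.66, north 13.0 cos 21° = 12.14
Current position: (4.66, 12.14). Target: (26.3, 8.8). Remaining: Δeast = 21.64, Δnorth = -3.34.
Bearing = atan2(21.64, -3.34) mod 360° = 98.76°; distance = √((21.64)² + (-3.34)²) = 21.897 nmi.

099°, 21.9 nmi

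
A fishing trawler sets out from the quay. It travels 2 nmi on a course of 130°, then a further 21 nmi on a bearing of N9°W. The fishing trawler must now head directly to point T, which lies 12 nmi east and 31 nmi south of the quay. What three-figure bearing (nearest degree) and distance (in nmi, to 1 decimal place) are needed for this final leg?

Leg 1 (130°, 2 nmi): east 2 sin 130° = 1.53, north 2 cos 130° = -1.29
Leg 2 (N9°W, 21 nmi): east 21 sin 351° = -3.29, north 21 cos 351° = 20.74
Current position: (-1.75, 19.46). Target: (12, -31). Remaining: Δeast = 13.75, Δnorth = -50.46.
Bearing = atan2(13.75, -50.46) mod 360° = 164.75°; distance = √((13.75)² + (-50.46)²) = 52.297 nmi.

165°, 52.3 nmi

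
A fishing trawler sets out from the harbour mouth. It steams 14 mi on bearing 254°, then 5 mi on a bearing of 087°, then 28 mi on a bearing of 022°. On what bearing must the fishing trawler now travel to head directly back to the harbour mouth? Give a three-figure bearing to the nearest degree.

185°

Leg 1 (254°, 14 mi): east 14 sin 254° = -13.46, north 14 cos 254° = -3.86
Leg 2 (087°, 5 mi): east 5 sin 87° = 4.99, north 5 cos 87° = 0.26
Leg 3 (022°, 28 mi): east 28 sin 22° = 10.49, north 28 cos 22° = 25.96
Net displacement: 2.02 east, 22.36 north. Direction back to start is (-2.02, -22.36): bearing = atan2(-2.02, -22.36) mod 360° = 185.17° ≈ 185°.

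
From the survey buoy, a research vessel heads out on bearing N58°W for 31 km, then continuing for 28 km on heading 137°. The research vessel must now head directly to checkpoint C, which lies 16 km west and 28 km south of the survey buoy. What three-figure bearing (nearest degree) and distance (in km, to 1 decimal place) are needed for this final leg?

200°, 25.5 km

Leg 1 (N58°W, 31 km): east 31 sin 302° = -26.29, north 31 cos 302° = 16.43
Leg 2 (137°, 28 km): east 28 sin 137° = 19.10, north 28 cos 137° = -20.48
Current position: (-7.19, -4.05). Target: (-16, -28). Remaining: Δeast = -8.81, Δnorth = -23.95.
Bearing = atan2(-8.81, -23.95) mod 360° = 200.19°; distance = √((-8.81)² + (-23.95)²) = 25.517 km.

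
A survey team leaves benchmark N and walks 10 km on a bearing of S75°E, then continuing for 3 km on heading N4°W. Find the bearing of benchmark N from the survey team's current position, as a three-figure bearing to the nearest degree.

268°

Leg 1 (S75°E, 10 km): east 10 sin 105° = 9.66, north 10 cos 105° = -2.59
Leg 2 (N4°W, 3 km): east 3 sin 356° = -0.21, north 3 cos 356° = 2.99
Net displacement: 9.45 east, 0.40 north. Direction back to start is (-9.45, -0.40): bearing = atan2(-9.45, -0.40) mod 360° = 267.55° ≈ 268°.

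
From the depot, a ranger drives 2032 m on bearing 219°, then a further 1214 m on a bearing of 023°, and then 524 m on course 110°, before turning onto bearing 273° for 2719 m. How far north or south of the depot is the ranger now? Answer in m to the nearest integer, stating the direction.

499 m south

Leg 1 (219°, 2032 m): east 2032 sin 219° = -1278.78, north 2032 cos 219° = -1579.16
Leg 2 (023°, 1214 m): east 1214 sin 23° = 474.35, north 1214 cos 23° = 1117.49
Leg 3 (110°, 524 m): east 524 sin 110° = 492.40, north 524 cos 110° = -179.22
Leg 4 (273°, 2719 m): east 2719 sin 273° = -2715.27, north 2719 cos 273° = 142.30
Net north component: -498.58 m.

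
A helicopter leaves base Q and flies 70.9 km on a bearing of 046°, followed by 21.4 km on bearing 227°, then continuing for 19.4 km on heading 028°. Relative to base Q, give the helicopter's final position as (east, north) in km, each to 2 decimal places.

(44.46, 51.79)

Leg 1 (046°, 70.9 km): east 70.9 sin 46° = 51.00, north 70.9 cos 46° = 49.25
Leg 2 (227°, 21.4 km): east 21.4 sin 227° = -15.65, north 21.4 cos 227° = -14.59
Leg 3 (028°, 19.4 km): east 19.4 sin 28° = 9.11, north 19.4 cos 28° = 17.13
Summing: 44.46 km east, 51.79 km north → (44.46, 51.79).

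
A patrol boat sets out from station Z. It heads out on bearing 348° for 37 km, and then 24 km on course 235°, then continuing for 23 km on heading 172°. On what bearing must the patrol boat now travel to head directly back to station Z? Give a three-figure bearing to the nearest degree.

089°

Leg 1 (348°, 37 km): east 37 sin 348° = -7.69, north 37 cos 348° = 36.19
Leg 2 (235°, 24 km): east 24 sin 235° = -19.66, north 24 cos 235° = -13.77
Leg 3 (172°, 23 km): east 23 sin 172° = 3.20, north 23 cos 172° = -22.78
Net displacement: -24.15 east, -0.35 north. Direction back to start is (24.15, 0.35): bearing = atan2(24.15, 0.35) mod 360° = 89.17° ≈ 089°.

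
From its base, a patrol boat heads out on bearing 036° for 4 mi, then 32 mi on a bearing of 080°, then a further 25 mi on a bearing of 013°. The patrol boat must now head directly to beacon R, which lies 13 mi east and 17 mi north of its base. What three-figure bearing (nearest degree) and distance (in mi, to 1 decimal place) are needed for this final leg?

239°, 31.0 mi

Leg 1 (036°, 4 mi): east 4 sin 36° = 2.35, north 4 cos 36° = 3.24
Leg 2 (080°, 32 mi): east 32 sin 80° = 31.51, north 32 cos 80° = 5.56
Leg 3 (013°, 25 mi): east 25 sin 13° = 5.62, north 25 cos 13° = 24.36
Current position: (39.49, 33.15). Target: (13, 17). Remaining: Δeast = -26.49, Δnorth = -16.15.
Bearing = atan2(-26.49, -16.15) mod 360° = 238.63°; distance = √((-26.49)² + (-16.15)²) = 31.025 mi.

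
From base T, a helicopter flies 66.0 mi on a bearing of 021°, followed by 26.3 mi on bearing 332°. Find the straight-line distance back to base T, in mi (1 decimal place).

Leg 1 (021°, 66.0 mi): east 66.0 sin 21° = 23.65, north 66.0 cos 21° = 61.62
Leg 2 (332°, 26.3 mi): east 26.3 sin 332° = -12.35, north 26.3 cos 332° = 23.22
Net: 11.31 east, 84.84 north. Distance = √((11.31)² + (84.84)²) = 85.588 mi.

85.6 mi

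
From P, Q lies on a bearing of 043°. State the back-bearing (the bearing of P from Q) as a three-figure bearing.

223°

Back-bearing = 043° + 180° = 223°.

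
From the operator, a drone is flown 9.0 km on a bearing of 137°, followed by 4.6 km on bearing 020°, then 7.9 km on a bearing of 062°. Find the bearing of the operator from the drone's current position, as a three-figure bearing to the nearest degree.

Leg 1 (137°, 9.0 km): east 9.0 sin 137° = 6.14, north 9.0 cos 137° = -6.58
Leg 2 (020°, 4.6 km): east 4.6 sin 20° = 1.57, north 4.6 cos 20° = 4.32
Leg 3 (062°, 7.9 km): east 7.9 sin 62° = 6.98, north 7.9 cos 62° = 3.71
Net displacement: 14.69 east, 1.45 north. Direction back to start is (-14.69, -1.45): bearing = atan2(-14.69, -1.45) mod 360° = 264.36° ≈ 264°.

264°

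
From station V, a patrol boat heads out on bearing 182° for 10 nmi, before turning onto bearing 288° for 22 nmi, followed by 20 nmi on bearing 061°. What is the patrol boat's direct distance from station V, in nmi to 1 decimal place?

Leg 1 (182°, 10 nmi): east 10 sin 182° = -0.35, north 10 cos 182° = -9.99
Leg 2 (288°, 22 nmi): east 22 sin 288° = -20.92, north 22 cos 288° = 6.80
Leg 3 (061°, 20 nmi): east 20 sin 61° = 17.49, north 20 cos 61° = 9.70
Net: -3.78 east, 6.50 north. Distance = √((-3.78)² + (6.50)²) = 7.520 nmi.

7.5 nmi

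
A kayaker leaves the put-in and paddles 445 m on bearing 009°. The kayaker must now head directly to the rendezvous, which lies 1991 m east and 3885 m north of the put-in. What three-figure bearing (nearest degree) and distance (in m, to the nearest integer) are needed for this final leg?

Leg 1 (009°, 445 m): east 445 sin 9° = 69.61, north 445 cos 9° = 439.52
Current position: (69.61, 439.52). Target: (1991, 3885). Remaining: Δeast = 1921.39, Δnorth = 3445.48.
Bearing = atan2(1921.39, 3445.48) mod 360° = 29.15°; distance = √((1921.39)² + (3445.48)²) = 3945.003 m.

029°, 3945 m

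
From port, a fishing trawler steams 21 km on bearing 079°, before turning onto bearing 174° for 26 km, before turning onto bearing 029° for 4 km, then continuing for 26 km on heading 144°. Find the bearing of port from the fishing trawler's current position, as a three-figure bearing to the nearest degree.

Leg 1 (079°, 21 km): east 21 sin 79° = 20.61, north 21 cos 79° = 4.01
Leg 2 (174°, 26 km): east 26 sin 174° = 2.72, north 26 cos 174° = -25.86
Leg 3 (029°, 4 km): east 4 sin 29° = 1.94, north 4 cos 29° = 3.50
Leg 4 (144°, 26 km): east 26 sin 144° = 15.28, north 26 cos 144° = -21.03
Net displacement: 40.55 east, -39.39 north. Direction back to start is (-40.55, 39.39): bearing = atan2(-40.55, 39.39) mod 360° = 314.16° ≈ 314°.

314°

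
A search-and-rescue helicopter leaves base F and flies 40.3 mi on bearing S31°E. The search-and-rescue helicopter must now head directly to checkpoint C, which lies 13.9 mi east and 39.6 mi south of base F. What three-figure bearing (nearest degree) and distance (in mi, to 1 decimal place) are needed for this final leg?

Leg 1 (S31°E, 40.3 mi): east 40.3 sin 149° = 20.76, north 40.3 cos 149° = -34.54
Current position: (20.76, -34.54). Target: (13.9, -39.6). Remaining: Δeast = -6.86, Δnorth = -5.06.
Bearing = atan2(-6.86, -5.06) mod 360° = 233.59°; distance = √((-6.86)² + (-5.06)²) = 8.519 mi.

234°, 8.5 mi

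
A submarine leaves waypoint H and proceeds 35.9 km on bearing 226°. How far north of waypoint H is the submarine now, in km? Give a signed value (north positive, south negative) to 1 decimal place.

Leg 1 (226°, 35.9 km): east 35.9 sin 226° = -25.82, north 35.9 cos 226° = -24.94
Net north component: -24.94 km.

-24.9 km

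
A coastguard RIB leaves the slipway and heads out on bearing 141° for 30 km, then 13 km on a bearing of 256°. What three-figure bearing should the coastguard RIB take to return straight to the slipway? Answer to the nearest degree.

347°

Leg 1 (141°, 30 km): east 30 sin 141° = 18.88, north 30 cos 141° = -23.31
Leg 2 (256°, 13 km): east 13 sin 256° = -12.61, north 13 cos 256° = -3.14
Net displacement: 6.27 east, -26.46 north. Direction back to start is (-6.27, 26.46): bearing = atan2(-6.27, 26.46) mod 360° = 346.68° ≈ 347°.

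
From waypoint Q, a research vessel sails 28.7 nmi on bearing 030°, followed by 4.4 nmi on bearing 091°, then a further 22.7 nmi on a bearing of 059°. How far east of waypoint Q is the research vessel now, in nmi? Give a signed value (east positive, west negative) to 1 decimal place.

Leg 1 (030°, 28.7 nmi): east 28.7 sin 30° = 14.35, north 28.7 cos 30° = 24.85
Leg 2 (091°, 4.4 nmi): east 4.4 sin 91° = 4.40, north 4.4 cos 91° = -0.08
Leg 3 (059°, 22.7 nmi): east 22.7 sin 59° = 19.46, north 22.7 cos 59° = 11.69
Net east component: 38.21 nmi.

38.2 nmi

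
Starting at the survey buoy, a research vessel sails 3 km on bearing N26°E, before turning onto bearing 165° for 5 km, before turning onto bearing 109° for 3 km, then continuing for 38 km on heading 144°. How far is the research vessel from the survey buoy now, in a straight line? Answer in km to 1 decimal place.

43.8 km

Leg 1 (N26°E, 3 km): east 3 sin 26° = 1.32, north 3 cos 26° = 2.70
Leg 2 (165°, 5 km): east 5 sin 165° = 1.29, north 5 cos 165° = -4.83
Leg 3 (109°, 3 km): east 3 sin 109° = 2.84, north 3 cos 109° = -0.98
Leg 4 (144°, 38 km): east 38 sin 144° = 22.34, north 38 cos 144° = -30.74
Net: 27.78 east, -33.85 north. Distance = √((27.78)² + (-33.85)²) = 43.793 km.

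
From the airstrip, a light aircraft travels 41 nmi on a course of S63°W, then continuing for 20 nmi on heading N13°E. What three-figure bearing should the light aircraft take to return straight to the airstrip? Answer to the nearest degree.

092°

Leg 1 (S63°W, 41 nmi): east 41 sin 243° = -36.53, north 41 cos 243° = -18.61
Leg 2 (N13°E, 20 nmi): east 20 sin 13° = 4.50, north 20 cos 13° = 19.49
Net displacement: -32.03 east, 0.87 north. Direction back to start is (32.03, -0.87): bearing = atan2(32.03, -0.87) mod 360° = 91.56° ≈ 092°.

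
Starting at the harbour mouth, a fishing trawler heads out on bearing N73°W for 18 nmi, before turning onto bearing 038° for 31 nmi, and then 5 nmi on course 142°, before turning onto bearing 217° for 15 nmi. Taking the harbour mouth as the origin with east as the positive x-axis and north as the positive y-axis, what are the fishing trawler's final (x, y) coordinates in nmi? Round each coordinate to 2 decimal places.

(-4.08, 13.77)

Leg 1 (N73°W, 18 nmi): east 18 sin 287° = -17.21, north 18 cos 287° = 5.26
Leg 2 (038°, 31 nmi): east 31 sin 38° = 19.09, north 31 cos 38° = 24.43
Leg 3 (142°, 5 nmi): east 5 sin 142° = 3.08, north 5 cos 142° = -3.94
Leg 4 (217°, 15 nmi): east 15 sin 217° = -9.03, north 15 cos 217° = -11.98
Summing: -4.08 nmi east, 13.77 nmi north → (-4.08, 13.77).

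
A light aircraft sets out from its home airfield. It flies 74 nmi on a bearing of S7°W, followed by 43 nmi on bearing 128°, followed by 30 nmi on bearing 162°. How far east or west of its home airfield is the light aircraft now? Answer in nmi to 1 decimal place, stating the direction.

Leg 1 (S7°W, 74 nmi): east 74 sin 187° = -9.02, north 74 cos 187° = -73.45
Leg 2 (128°, 43 nmi): east 43 sin 128° = 33.88, north 43 cos 128° = -26.47
Leg 3 (162°, 30 nmi): east 30 sin 162° = 9.27, north 30 cos 162° = -28.53
Net east component: 34.14 nmi.

34.1 nmi east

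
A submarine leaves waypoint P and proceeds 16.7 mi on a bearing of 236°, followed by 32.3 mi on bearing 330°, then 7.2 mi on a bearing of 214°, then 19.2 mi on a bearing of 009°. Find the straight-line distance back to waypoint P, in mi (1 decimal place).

Leg 1 (236°, 16.7 mi): east 16.7 sin 236° = -13.84, north 16.7 cos 236° = -9.34
Leg 2 (330°, 32.3 mi): east 32.3 sin 330° = -16.15, north 32.3 cos 330° = 27.97
Leg 3 (214°, 7.2 mi): east 7.2 sin 214° = -4.03, north 7.2 cos 214° = -5.97
Leg 4 (009°, 19.2 mi): east 19.2 sin 9° = 3.00, north 19.2 cos 9° = 18.96
Net: -31.02 east, 31.63 north. Distance = √((-31.02)² + (31.63)²) = 44.300 mi.

44.3 mi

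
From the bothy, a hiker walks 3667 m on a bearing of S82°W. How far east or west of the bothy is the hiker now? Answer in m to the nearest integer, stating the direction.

Leg 1 (S82°W, 3667 m): east 3667 sin 262° = -3631.31, north 3667 cos 262° = -510.35
Net east component: -3631.31 m.

3631 m west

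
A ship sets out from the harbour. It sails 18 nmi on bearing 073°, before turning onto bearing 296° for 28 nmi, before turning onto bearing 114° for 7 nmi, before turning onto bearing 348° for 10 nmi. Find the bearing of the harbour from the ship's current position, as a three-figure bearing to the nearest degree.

Leg 1 (073°, 18 nmi): east 18 sin 73° = 17.21, north 18 cos 73° = 5.26
Leg 2 (296°, 28 nmi): east 28 sin 296° = -25.17, north 28 cos 296° = 12.27
Leg 3 (114°, 7 nmi): east 7 sin 114° = 6.39, north 7 cos 114° = -2.85
Leg 4 (348°, 10 nmi): east 10 sin 348° = -2.08, north 10 cos 348° = 9.78
Net displacement: -3.64 east, 24.47 north. Direction back to start is (3.64, -24.47): bearing = atan2(3.64, -24.47) mod 360° = 171.55° ≈ 172°.

172°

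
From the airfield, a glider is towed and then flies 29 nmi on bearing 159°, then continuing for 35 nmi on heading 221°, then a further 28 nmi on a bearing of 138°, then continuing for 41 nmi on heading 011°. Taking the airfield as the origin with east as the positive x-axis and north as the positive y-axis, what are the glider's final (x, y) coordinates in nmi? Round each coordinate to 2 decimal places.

(13.99, -34.05)

Leg 1 (159°, 29 nmi): east 29 sin 159° = 10.39, north 29 cos 159° = -27.07
Leg 2 (221°, 35 nmi): east 35 sin 221° = -22.96, north 35 cos 221° = -26.41
Leg 3 (138°, 28 nmi): east 28 sin 138° = 18.74, north 28 cos 138° = -20.81
Leg 4 (011°, 41 nmi): east 41 sin 11° = 7.82, north 41 cos 11° = 40.25
Summing: 13.99 nmi east, -34.05 nmi north → (13.99, -34.05).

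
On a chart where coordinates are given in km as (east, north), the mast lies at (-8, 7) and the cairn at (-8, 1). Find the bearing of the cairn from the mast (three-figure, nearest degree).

180°

Δeast = -8 − -8 = 0.00; Δnorth = 1 − 7 = -6.00.
Bearing = atan2(Δeast, Δnorth) mod 360° = 180.00° ≈ 180°.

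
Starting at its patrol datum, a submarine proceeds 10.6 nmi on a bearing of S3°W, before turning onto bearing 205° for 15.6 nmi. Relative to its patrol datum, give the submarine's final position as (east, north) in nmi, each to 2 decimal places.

(-7.15, -24.72)

Leg 1 (S3°W, 10.6 nmi): east 10.6 sin 183° = -0.55, north 10.6 cos 183° = -10.59
Leg 2 (205°, 15.6 nmi): east 15.6 sin 205° = -6.59, north 15.6 cos 205° = -14.14
Summing: -7.15 nmi east, -24.72 nmi north → (-7.15, -24.72).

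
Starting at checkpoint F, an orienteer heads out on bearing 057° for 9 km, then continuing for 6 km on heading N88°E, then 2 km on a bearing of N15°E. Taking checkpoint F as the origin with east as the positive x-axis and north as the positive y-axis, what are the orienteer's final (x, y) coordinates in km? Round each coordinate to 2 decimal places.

(14.06, 7.04)

Leg 1 (057°, 9 km): east 9 sin 57° = 7.55, north 9 cos 57° = 4.90
Leg 2 (N88°E, 6 km): east 6 sin 88° = 6.00, north 6 cos 88° = 0.21
Leg 3 (N15°E, 2 km): east 2 sin 15° = 0.52, north 2 cos 15° = 1.93
Summing: 14.06 km east, 7.04 km north → (14.06, 7.04).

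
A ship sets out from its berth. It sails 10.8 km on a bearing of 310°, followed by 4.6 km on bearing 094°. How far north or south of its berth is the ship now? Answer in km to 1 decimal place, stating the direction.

Leg 1 (310°, 10.8 km): east 10.8 sin 310° = -8.27, north 10.8 cos 310° = 6.94
Leg 2 (094°, 4.6 km): east 4.6 sin 94° = 4.59, north 4.6 cos 94° = -0.32
Net north component: 6.62 km.

6.6 km north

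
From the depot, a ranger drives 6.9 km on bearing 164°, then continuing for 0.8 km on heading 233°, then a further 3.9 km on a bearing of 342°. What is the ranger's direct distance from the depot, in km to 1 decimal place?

Leg 1 (164°, 6.9 km): east 6.9 sin 164° = 1.90, north 6.9 cos 164° = -6.63
Leg 2 (233°, 0.8 km): east 0.8 sin 233° = -0.64, north 0.8 cos 233° = -0.48
Leg 3 (342°, 3.9 km): east 3.9 sin 342° = -1.21, north 3.9 cos 342° = 3.71
Net: 0.06 east, -3.41 north. Distance = √((0.06)² + (-3.41)²) = 3.406 km.

3.4 km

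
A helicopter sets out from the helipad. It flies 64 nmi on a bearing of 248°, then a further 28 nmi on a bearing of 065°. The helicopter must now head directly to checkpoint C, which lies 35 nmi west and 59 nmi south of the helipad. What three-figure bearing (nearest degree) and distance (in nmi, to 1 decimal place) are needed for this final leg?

181°, 46.9 nmi

Leg 1 (248°, 64 nmi): east 64 sin 248° = -59.34, north 64 cos 248° = -23.97
Leg 2 (065°, 28 nmi): east 28 sin 65° = 25.38, north 28 cos 65° = 11.83
Current position: (-33.96, -12.14). Target: (-35, -59). Remaining: Δeast = -1.04, Δnorth = -46.86.
Bearing = atan2(-1.04, -46.86) mod 360° = 181.27°; distance = √((-1.04)² + (-46.86)²) = 46.870 nmi.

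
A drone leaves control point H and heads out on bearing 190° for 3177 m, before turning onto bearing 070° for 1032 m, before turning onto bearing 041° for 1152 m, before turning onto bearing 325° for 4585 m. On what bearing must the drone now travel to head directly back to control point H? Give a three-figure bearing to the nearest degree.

142°

Leg 1 (190°, 3177 m): east 3177 sin 190° = -551.68, north 3177 cos 190° = -3128.73
Leg 2 (070°, 1032 m): east 1032 sin 70° = 969.76, north 1032 cos 70° = 352.96
Leg 3 (041°, 1152 m): east 1152 sin 41° = 755.78, north 1152 cos 41° = 869.43
Leg 4 (325°, 4585 m): east 4585 sin 325° = -2629.85, north 4585 cos 325° = 3755.81
Net displacement: -1455.99 east, 1849.47 north. Direction back to start is (1455.99, -1849.47): bearing = atan2(1455.99, -1849.47) mod 360° = 141.79° ≈ 142°.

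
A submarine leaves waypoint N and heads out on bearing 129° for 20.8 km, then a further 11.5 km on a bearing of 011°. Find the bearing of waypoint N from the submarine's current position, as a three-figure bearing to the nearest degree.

276°

Leg 1 (129°, 20.8 km): east 20.8 sin 129° = 16.16, north 20.8 cos 129° = -13.09
Leg 2 (011°, 11.5 km): east 11.5 sin 11° = 2.19, north 11.5 cos 11° = 11.29
Net displacement: 18.36 east, -1.80 north. Direction back to start is (-18.36, 1.80): bearing = atan2(-18.36, 1.80) mod 360° = 275.60° ≈ 276°.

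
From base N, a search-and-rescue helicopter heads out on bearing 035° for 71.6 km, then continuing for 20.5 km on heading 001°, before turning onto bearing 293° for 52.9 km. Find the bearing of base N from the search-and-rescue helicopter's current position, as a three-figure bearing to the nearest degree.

Leg 1 (035°, 71.6 km): east 71.6 sin 35° = 41.07, north 71.6 cos 35° = 58.65
Leg 2 (001°, 20.5 km): east 20.5 sin 1° = 0.36, north 20.5 cos 1° = 20.50
Leg 3 (293°, 52.9 km): east 52.9 sin 293° = -48.69, north 52.9 cos 293° = 20.67
Net displacement: -7.27 east, 99.82 north. Direction back to start is (7.27, -99.82): bearing = atan2(7.27, -99.82) mod 360° = 175.84° ≈ 176°.

176°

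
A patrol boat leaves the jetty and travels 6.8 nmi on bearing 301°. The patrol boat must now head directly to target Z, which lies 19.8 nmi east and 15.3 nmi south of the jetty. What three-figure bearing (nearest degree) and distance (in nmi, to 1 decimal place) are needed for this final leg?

126°, 31.8 nmi

Leg 1 (301°, 6.8 nmi): east 6.8 sin 301° = -5.83, north 6.8 cos 301° = 3.50
Current position: (-5.83, 3.50). Target: (19.8, -15.3). Remaining: Δeast = 25.63, Δnorth = -18.80.
Bearing = atan2(25.63, -18.80) mod 360° = 126.27°; distance = √((25.63)² + (-18.80)²) = 31.786 nmi.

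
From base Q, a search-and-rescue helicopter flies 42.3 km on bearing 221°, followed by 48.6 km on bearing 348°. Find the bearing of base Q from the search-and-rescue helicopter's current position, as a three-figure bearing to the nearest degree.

112°

Leg 1 (221°, 42.3 km): east 42.3 sin 221° = -27.75, north 42.3 cos 221° = -31.92
Leg 2 (348°, 48.6 km): east 48.6 sin 348° = -10.10, north 48.6 cos 348° = 47.54
Net displacement: -37.86 east, 15.61 north. Direction back to start is (37.86, -15.61): bearing = atan2(37.86, -15.61) mod 360° = 112.41° ≈ 112°.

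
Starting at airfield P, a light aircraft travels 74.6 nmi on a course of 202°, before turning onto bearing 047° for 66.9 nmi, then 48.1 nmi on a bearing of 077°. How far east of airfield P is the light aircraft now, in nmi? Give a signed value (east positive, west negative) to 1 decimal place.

67.8 nmi

Leg 1 (202°, 74.6 nmi): east 74.6 sin 202° = -27.95, north 74.6 cos 202° = -69.17
Leg 2 (047°, 66.9 nmi): east 66.9 sin 47° = 48.93, north 66.9 cos 47° = 45.63
Leg 3 (077°, 48.1 nmi): east 48.1 sin 77° = 46.87, north 48.1 cos 77° = 10.82
Net east component: 67.85 nmi.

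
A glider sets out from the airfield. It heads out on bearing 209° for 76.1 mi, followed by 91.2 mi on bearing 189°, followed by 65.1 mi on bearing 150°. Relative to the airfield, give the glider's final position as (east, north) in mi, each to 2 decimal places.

(-18.61, -213.01)

Leg 1 (209°, 76.1 mi): east 76.1 sin 209° = -36.89, north 76.1 cos 209° = -66.56
Leg 2 (189°, 91.2 mi): east 91.2 sin 189° = -14.27, north 91.2 cos 189° = -90.08
Leg 3 (150°, 65.1 mi): east 65.1 sin 150° = 32.55, north 65.1 cos 150° = -56.38
Summing: -18.61 mi east, -213.01 mi north → (-18.61, -213.01).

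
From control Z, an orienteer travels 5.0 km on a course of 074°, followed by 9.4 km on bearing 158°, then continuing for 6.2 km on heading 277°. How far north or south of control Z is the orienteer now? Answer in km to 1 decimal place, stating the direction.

Leg 1 (074°, 5.0 km): east 5.0 sin 74° = 4.81, north 5.0 cos 74° = 1.38
Leg 2 (158°, 9.4 km): east 9.4 sin 158° = 3.52, north 9.4 cos 158° = -8.72
Leg 3 (277°, 6.2 km): east 6.2 sin 277° = -6.15, north 6.2 cos 277° = 0.76
Net north component: -6.58 km.

6.6 km south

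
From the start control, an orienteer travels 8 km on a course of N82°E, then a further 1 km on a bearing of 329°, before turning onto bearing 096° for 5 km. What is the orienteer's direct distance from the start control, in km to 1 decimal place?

Leg 1 (N82°E, 8 km): east 8 sin 82° = 7.92, north 8 cos 82° = 1.11
Leg 2 (329°, 1 km): east 1 sin 329° = -0.52, north 1 cos 329° = 0.86
Leg 3 (096°, 5 km): east 5 sin 96° = 4.97, north 5 cos 96° = -0.52
Net: 12.38 east, 1.45 north. Distance = √((12.38)² + (1.45)²) = 12.464 km.

12.5 km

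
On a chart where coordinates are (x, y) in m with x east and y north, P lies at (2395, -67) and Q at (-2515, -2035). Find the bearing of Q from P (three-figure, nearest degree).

248°

Δeast = -2515 − 2395 = -4910.00; Δnorth = -2035 − -67 = -1968.00.
Bearing = atan2(Δeast, Δnorth) mod 360° = 248.16° ≈ 248°.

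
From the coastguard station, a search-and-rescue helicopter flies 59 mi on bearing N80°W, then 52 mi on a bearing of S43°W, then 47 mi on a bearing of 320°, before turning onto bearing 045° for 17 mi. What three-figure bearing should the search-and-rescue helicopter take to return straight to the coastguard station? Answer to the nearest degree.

Leg 1 (N80°W, 59 mi): east 59 sin 280° = -58.10, north 59 cos 280° = 10.25
Leg 2 (S43°W, 52 mi): east 52 sin 223° = -35.46, north 52 cos 223° = -38.03
Leg 3 (320°, 47 mi): east 47 sin 320° = -30.21, north 47 cos 320° = 36.00
Leg 4 (045°, 17 mi): east 17 sin 45° = 12.02, north 17 cos 45° = 12.02
Net displacement: -111.76 east, 20.24 north. Direction back to start is (111.76, -20.24): bearing = atan2(111.76, -20.24) mod 360° = 100.27° ≈ 100°.

100°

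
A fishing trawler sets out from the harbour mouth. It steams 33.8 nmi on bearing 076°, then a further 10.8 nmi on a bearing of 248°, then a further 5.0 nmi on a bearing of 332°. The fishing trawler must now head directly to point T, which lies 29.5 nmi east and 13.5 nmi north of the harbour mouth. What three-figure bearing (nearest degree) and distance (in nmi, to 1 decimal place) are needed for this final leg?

061°, 10.3 nmi

Leg 1 (076°, 33.8 nmi): east 33.8 sin 76° = 32.80, north 33.8 cos 76° = 8.18
Leg 2 (248°, 10.8 nmi): east 10.8 sin 248° = -10.01, north 10.8 cos 248° = -4.05
Leg 3 (332°, 5.0 nmi): east 5.0 sin 332° = -2.35, north 5.0 cos 332° = 4.41
Current position: (20.44, 8.55). Target: (29.5, 13.5). Remaining: Δeast = 9.06, Δnorth = 4.95.
Bearing = atan2(9.06, 4.95) mod 360° = 61.34°; distance = √((9.06)² + (4.95)²) = 10.330 nmi.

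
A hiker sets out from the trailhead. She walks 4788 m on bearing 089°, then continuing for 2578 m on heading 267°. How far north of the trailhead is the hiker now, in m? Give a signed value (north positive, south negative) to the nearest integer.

Leg 1 (089°, 4788 m): east 4788 sin 89° = 4787.27, north 4788 cos 89° = 83.56
Leg 2 (267°, 2578 m): east 2578 sin 267° = -2574.47, north 2578 cos 267° = -134.92
Net north component: -51.36 m.

-51 m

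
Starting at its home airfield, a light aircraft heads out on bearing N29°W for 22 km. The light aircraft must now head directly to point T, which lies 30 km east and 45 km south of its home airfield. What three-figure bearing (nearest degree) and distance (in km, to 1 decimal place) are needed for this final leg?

148°, 76.0 km

Leg 1 (N29°W, 22 km): east 22 sin 331° = -10.67, north 22 cos 331° = 19.24
Current position: (-10.67, 19.24). Target: (30, -45). Remaining: Δeast = 40.67, Δnorth = -64.24.
Bearing = atan2(40.67, -64.24) mod 360° = 147.67°; distance = √((40.67)² + (-64.24)²) = 76.031 km.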